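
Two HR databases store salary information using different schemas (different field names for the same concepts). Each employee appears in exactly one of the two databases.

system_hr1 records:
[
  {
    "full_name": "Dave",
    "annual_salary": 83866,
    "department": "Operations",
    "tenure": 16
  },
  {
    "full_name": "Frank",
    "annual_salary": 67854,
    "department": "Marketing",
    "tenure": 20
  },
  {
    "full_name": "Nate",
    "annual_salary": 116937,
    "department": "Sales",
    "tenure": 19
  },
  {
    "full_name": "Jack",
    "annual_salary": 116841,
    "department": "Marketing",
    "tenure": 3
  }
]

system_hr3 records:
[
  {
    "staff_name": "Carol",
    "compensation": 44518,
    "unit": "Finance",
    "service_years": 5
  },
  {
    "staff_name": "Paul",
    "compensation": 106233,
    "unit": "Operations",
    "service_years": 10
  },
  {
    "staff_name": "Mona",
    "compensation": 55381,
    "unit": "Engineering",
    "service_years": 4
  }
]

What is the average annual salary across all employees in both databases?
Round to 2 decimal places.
84518.57

Schema mapping: "annual_salary" (system_hr1) = "compensation" (system_hr3) = annual salary

All salaries: [83866, 67854, 116937, 116841, 44518, 106233, 55381]
Sum: 591630
Count: 7
Average: 591630 / 7 = 84518.57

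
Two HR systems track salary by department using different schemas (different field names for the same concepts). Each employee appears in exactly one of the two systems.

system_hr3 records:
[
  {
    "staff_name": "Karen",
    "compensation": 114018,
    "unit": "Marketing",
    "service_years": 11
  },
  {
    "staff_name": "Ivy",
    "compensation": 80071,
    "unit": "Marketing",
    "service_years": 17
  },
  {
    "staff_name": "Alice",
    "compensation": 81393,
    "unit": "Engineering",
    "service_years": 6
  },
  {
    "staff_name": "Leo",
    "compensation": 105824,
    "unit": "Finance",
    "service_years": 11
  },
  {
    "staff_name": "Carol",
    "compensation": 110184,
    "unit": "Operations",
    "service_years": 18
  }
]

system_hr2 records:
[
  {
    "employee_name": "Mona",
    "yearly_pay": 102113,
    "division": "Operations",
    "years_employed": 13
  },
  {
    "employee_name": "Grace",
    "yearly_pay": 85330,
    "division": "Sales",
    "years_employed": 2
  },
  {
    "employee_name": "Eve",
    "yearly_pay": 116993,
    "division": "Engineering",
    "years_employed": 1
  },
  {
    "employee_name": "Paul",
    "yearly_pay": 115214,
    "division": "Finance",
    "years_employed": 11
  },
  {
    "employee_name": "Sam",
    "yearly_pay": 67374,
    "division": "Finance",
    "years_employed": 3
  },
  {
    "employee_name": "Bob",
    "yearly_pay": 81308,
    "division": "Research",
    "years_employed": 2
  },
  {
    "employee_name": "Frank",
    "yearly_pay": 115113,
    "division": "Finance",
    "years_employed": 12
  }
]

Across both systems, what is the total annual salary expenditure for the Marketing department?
194089

Schema mappings:
- "unit" (system_hr3) = "division" (system_hr2) = department
- "compensation" (system_hr3) = "yearly_pay" (system_hr2) = salary

Marketing salaries from system_hr3: 194089
Marketing salaries from system_hr2: 0

Total: 194089 + 0 = 194089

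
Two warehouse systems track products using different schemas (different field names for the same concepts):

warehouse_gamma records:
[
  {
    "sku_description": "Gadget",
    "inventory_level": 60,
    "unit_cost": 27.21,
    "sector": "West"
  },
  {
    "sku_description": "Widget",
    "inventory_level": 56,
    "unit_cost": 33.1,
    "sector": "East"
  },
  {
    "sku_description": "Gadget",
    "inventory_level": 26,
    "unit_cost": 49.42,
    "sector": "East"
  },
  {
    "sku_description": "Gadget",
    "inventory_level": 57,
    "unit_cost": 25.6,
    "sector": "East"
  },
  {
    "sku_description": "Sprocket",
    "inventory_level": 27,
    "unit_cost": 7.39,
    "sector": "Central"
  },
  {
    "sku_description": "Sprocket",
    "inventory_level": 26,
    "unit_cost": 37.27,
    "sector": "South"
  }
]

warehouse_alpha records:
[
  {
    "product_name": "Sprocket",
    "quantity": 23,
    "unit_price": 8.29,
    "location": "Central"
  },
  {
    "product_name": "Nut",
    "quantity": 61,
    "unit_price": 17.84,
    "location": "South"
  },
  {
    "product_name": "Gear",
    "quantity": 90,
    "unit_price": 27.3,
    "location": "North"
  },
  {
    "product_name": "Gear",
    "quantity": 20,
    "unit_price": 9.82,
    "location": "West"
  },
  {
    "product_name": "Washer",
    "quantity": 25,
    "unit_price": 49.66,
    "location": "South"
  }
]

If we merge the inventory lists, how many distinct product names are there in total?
6

Schema mapping: "sku_description" (warehouse_gamma) = "product_name" (warehouse_alpha) = product name

Products in warehouse_gamma: ['Gadget', 'Sprocket', 'Widget']
Products in warehouse_alpha: ['Gear', 'Nut', 'Sprocket', 'Washer']

Union (unique products): ['Gadget', 'Gear', 'Nut', 'Sprocket', 'Washer', 'Widget']
Count: 6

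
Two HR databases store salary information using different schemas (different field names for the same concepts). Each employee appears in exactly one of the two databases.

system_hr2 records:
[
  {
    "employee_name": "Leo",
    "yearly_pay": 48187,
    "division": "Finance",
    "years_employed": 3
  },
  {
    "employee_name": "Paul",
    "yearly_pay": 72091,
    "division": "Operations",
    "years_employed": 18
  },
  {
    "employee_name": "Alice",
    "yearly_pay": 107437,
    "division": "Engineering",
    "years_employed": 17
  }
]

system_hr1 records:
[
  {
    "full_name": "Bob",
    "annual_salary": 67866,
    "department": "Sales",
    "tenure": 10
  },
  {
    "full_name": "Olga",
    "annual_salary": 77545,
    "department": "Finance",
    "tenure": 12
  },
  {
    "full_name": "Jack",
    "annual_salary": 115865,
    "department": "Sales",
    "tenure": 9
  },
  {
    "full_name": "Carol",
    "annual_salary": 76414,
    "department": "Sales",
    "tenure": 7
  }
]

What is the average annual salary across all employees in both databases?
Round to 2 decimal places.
80772.14

Schema mapping: "yearly_pay" (system_hr2) = "annual_salary" (system_hr1) = annual salary

All salaries: [48187, 72091, 107437, 67866, 77545, 115865, 76414]
Sum: 565405
Count: 7
Average: 565405 / 7 = 80772.14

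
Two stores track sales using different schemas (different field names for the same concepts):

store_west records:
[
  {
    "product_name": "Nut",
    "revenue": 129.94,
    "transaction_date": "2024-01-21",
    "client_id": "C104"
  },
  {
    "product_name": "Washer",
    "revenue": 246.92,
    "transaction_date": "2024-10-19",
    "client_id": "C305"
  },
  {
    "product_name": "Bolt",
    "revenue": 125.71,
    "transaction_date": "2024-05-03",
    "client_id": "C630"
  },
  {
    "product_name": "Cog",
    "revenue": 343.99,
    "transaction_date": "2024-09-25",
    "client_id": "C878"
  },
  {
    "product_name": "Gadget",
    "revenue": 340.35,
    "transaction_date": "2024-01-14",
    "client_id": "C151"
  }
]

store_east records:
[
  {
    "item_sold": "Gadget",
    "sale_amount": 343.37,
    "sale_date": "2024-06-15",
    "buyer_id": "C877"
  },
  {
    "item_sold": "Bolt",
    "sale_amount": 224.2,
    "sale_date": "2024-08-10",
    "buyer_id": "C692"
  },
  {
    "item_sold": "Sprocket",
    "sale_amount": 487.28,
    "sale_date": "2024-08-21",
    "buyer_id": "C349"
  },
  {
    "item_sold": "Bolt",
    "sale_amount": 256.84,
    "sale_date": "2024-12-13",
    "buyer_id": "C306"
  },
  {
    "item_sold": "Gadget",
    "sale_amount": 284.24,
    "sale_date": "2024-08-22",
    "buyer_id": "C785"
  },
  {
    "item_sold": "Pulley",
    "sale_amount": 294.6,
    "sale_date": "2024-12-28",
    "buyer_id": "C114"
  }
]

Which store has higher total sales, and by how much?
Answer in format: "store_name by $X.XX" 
store_east by $703.62

Schema mapping: "revenue" (store_west) = "sale_amount" (store_east) = sale amount

Total for store_west: 1186.91
Total for store_east: 1890.53

Difference: |1186.91 - 1890.53| = 703.62
store_east has higher sales by $703.62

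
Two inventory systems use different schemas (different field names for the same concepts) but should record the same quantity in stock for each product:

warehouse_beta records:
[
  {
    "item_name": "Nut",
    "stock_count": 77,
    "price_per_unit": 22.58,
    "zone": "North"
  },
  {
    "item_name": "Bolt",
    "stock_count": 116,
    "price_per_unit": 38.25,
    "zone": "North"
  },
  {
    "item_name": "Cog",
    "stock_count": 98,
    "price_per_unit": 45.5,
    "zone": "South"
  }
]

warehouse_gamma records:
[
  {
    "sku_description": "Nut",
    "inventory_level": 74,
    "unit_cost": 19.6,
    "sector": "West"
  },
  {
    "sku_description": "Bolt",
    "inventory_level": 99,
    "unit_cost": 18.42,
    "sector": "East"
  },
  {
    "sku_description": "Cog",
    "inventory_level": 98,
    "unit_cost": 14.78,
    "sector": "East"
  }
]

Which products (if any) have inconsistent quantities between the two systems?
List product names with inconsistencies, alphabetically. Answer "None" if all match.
Bolt, Nut

Schema mappings:
- "item_name" (warehouse_beta) = "sku_description" (warehouse_gamma) = product name
- "stock_count" (warehouse_beta) = "inventory_level" (warehouse_gamma) = quantity

Comparison:
  Nut: 77 vs 74 - MISMATCH
  Bolt: 116 vs 99 - MISMATCH
  Cog: 98 vs 98 - MATCH

Products with inconsistencies: Bolt, Nut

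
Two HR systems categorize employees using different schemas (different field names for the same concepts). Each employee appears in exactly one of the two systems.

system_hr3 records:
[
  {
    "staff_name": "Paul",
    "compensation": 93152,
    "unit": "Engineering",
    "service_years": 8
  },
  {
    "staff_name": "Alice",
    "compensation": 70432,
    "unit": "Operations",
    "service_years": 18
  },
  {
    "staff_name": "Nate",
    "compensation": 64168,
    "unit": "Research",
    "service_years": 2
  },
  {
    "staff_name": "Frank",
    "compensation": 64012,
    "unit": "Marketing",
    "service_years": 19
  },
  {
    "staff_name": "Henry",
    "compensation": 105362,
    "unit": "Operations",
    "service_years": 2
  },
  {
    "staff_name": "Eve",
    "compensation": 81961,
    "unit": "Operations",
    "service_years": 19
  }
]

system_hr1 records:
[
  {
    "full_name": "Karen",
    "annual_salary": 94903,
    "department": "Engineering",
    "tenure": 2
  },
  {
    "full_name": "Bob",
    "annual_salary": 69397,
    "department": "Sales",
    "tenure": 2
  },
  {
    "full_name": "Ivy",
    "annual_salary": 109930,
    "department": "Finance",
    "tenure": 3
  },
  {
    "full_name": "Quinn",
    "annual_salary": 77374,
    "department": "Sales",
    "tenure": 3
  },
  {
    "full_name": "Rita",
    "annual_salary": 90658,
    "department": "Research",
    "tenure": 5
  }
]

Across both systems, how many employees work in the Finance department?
1

Schema mapping: "unit" (system_hr3) = "department" (system_hr1) = department

Finance employees in system_hr3: 0
Finance employees in system_hr1: 1

Total in Finance: 0 + 1 = 1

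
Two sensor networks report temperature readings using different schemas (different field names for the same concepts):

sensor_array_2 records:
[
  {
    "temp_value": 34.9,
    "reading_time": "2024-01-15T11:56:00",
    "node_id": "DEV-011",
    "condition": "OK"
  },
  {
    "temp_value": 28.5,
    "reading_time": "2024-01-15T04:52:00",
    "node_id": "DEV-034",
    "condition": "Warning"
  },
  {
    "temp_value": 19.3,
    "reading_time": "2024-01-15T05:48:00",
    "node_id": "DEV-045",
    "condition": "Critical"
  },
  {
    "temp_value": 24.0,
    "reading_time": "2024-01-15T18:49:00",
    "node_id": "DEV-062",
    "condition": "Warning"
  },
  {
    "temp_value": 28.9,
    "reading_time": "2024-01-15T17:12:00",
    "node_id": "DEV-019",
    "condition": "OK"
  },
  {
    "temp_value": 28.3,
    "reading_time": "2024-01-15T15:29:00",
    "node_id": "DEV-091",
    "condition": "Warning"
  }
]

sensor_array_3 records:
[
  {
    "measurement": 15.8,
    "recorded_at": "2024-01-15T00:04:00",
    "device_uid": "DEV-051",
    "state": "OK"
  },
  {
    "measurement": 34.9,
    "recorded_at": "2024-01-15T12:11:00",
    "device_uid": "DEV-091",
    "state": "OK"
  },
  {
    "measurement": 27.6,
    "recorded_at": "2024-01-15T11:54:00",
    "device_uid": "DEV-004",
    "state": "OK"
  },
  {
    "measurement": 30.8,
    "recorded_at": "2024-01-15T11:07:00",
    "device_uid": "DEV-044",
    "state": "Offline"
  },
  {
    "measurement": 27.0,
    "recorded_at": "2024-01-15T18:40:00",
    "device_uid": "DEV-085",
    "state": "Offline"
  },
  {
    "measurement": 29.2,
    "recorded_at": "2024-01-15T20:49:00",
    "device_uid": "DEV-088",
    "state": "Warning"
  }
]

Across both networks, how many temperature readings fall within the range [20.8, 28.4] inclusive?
4

Schema mapping: "temp_value" (sensor_array_2) = "measurement" (sensor_array_3) = temperature

Readings in [20.8, 28.4] from sensor_array_2: 2
Readings in [20.8, 28.4] from sensor_array_3: 2

Total count: 2 + 2 = 4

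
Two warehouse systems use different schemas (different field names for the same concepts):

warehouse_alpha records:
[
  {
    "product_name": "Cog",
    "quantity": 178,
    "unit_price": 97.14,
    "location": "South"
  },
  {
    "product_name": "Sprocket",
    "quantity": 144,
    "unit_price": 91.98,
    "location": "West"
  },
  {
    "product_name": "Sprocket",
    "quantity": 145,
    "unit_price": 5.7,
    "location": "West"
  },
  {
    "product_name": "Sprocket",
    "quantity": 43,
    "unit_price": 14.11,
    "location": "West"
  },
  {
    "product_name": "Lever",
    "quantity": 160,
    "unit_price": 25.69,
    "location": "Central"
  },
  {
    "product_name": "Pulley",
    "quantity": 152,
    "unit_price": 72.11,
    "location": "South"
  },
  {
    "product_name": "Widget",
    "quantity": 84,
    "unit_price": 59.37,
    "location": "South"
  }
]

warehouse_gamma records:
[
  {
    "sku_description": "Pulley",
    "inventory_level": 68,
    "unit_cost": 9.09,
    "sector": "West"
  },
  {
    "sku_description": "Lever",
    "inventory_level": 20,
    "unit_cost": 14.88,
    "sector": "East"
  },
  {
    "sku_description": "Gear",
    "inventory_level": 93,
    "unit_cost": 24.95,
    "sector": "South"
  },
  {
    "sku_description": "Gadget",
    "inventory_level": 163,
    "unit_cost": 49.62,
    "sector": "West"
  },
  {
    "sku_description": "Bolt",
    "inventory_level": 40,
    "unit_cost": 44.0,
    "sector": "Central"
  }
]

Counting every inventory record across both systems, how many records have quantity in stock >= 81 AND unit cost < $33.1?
3

Schema mappings:
- "quantity" (warehouse_alpha) = "inventory_level" (warehouse_gamma) = quantity
- "unit_price" (warehouse_alpha) = "unit_cost" (warehouse_gamma) = unit cost

Records meeting both conditions in warehouse_alpha: 2
Records meeting both conditions in warehouse_gamma: 1

Total: 2 + 1 = 3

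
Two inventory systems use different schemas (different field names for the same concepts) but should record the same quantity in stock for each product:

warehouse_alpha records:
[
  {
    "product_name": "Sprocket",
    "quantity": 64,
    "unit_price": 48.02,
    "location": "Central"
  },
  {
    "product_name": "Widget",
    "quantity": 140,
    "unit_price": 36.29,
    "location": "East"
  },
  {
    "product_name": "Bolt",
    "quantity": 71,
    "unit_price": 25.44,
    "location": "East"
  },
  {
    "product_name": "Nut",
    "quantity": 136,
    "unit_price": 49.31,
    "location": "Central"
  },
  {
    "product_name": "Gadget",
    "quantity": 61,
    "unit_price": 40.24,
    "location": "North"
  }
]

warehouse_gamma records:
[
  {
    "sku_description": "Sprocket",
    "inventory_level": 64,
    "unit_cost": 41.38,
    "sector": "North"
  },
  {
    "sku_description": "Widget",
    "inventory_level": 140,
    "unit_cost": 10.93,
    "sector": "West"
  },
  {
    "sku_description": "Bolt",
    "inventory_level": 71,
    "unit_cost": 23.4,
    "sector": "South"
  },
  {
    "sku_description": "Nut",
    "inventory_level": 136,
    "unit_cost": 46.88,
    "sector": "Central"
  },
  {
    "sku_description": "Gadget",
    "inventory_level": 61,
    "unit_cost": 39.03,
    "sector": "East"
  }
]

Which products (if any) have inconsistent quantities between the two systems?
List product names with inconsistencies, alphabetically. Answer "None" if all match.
None

Schema mappings:
- "product_name" (warehouse_alpha) = "sku_description" (warehouse_gamma) = product name
- "quantity" (warehouse_alpha) = "inventory_level" (warehouse_gamma) = quantity

Comparison:
  Sprocket: 64 vs 64 - MATCH
  Widget: 140 vs 140 - MATCH
  Bolt: 71 vs 71 - MATCH
  Nut: 136 vs 136 - MATCH
  Gadget: 61 vs 61 - MATCH

Products with inconsistencies: None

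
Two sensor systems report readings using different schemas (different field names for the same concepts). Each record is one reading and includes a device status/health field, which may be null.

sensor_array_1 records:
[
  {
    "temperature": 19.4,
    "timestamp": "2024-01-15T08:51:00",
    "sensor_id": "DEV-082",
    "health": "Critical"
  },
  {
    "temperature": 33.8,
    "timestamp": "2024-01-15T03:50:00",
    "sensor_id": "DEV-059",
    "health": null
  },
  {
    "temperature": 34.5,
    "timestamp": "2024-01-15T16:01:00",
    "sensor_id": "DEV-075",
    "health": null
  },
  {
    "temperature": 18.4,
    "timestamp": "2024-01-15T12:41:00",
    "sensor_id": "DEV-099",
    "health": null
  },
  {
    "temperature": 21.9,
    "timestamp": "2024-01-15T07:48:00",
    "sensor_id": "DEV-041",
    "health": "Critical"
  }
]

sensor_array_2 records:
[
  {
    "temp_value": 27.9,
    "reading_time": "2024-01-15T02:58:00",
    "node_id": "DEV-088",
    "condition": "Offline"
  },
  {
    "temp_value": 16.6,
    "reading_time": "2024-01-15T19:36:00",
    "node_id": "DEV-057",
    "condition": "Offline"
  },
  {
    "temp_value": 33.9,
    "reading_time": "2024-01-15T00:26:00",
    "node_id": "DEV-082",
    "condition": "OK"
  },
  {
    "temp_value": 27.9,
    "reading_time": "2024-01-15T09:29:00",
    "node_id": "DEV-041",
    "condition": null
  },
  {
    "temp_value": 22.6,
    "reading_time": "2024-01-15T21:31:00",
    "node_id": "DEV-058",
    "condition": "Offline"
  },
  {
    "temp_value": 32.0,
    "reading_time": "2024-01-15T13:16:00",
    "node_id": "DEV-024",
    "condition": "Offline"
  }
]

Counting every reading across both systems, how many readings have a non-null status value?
7

Schema mapping: "health" (sensor_array_1) = "condition" (sensor_array_2) = status

Non-null in sensor_array_1: 2
Non-null in sensor_array_2: 5

Total non-null: 2 + 5 = 7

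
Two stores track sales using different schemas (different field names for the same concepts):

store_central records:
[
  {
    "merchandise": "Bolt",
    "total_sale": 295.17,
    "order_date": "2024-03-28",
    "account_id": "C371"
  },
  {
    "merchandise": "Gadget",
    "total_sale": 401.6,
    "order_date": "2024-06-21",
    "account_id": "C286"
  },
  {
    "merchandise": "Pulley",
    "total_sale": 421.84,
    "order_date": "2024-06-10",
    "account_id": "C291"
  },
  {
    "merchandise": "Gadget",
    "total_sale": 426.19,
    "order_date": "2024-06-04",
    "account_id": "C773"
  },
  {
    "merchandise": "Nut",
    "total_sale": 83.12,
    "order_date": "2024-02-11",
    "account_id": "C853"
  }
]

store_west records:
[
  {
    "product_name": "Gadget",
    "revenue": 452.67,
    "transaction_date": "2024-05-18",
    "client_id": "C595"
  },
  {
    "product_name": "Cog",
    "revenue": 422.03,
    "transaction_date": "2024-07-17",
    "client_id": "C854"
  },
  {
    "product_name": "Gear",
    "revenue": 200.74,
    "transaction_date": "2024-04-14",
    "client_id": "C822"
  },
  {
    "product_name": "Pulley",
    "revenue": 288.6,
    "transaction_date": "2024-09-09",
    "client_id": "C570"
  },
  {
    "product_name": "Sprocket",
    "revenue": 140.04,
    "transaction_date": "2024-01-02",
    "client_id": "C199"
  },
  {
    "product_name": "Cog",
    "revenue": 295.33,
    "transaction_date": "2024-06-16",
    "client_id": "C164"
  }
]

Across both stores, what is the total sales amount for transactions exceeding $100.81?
3344.21

Schema mapping: "total_sale" (store_central) = "revenue" (store_west) = sale amount

Sum of sales > $100.81 in store_central: 1544.8
Sum of sales > $100.81 in store_west: 1799.41

Total: 1544.8 + 1799.41 = 3344.21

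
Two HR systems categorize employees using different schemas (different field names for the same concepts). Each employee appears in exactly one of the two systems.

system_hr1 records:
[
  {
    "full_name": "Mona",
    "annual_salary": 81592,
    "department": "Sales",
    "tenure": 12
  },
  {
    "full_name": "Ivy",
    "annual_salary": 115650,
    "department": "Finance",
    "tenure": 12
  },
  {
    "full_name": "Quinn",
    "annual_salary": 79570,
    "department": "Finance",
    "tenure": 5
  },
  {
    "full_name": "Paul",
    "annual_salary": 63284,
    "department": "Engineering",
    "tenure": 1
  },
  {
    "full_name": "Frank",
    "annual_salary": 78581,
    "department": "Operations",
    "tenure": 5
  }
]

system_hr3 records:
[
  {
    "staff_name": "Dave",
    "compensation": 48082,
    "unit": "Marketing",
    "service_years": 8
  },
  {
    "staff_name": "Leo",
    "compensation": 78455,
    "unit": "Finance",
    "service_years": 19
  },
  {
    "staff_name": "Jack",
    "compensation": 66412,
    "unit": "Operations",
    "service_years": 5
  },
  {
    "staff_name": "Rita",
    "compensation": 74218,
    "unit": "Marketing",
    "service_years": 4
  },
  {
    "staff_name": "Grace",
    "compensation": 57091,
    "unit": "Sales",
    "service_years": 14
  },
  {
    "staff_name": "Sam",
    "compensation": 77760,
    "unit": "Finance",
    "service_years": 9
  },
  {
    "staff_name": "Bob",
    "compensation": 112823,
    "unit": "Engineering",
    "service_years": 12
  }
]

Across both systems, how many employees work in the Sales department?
2

Schema mapping: "department" (system_hr1) = "unit" (system_hr3) = department

Sales employees in system_hr1: 1
Sales employees in system_hr3: 1

Total in Sales: 1 + 1 = 2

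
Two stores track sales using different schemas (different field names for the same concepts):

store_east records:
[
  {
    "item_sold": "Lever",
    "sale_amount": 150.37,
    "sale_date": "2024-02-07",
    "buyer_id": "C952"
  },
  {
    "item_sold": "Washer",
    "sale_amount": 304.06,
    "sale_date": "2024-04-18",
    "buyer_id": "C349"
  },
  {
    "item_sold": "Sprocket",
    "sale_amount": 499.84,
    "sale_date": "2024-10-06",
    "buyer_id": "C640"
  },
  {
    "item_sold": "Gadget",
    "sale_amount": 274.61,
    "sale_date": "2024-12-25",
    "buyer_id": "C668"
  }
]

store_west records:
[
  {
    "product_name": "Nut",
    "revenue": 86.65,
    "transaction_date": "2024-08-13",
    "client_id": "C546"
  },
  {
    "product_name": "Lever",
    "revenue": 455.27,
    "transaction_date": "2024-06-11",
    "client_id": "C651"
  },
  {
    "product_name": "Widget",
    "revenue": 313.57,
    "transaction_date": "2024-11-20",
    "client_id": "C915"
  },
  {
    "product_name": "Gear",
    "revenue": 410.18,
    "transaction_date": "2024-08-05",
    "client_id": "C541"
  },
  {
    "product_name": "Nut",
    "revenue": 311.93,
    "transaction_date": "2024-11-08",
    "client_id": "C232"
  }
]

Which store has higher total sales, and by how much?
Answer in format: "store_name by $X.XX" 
store_west by $348.72

Schema mapping: "sale_amount" (store_east) = "revenue" (store_west) = sale amount

Total for store_east: 1228.88
Total for store_west: 1577.60

Difference: |1228.88 - 1577.60| = 348.72
store_west has higher sales by $348.72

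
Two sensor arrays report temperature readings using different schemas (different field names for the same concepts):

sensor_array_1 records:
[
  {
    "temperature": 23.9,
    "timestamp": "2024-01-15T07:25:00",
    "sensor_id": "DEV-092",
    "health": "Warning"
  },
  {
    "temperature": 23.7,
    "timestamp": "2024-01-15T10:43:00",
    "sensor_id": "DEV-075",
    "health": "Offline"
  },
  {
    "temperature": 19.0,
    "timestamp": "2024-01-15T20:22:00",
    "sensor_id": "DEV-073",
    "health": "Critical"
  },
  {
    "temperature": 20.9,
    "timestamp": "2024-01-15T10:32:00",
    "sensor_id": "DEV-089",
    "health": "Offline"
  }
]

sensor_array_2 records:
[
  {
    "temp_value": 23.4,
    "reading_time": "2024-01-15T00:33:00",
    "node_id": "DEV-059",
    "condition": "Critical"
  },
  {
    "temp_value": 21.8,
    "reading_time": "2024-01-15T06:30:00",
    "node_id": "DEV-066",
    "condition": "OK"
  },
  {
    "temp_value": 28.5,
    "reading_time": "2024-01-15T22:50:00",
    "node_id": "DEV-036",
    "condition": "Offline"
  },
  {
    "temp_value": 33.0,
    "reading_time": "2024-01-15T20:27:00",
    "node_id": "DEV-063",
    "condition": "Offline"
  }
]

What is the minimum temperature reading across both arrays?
19.0

Schema mapping: "temperature" (sensor_array_1) = "temp_value" (sensor_array_2) = temperature reading

Minimum in sensor_array_1: 19.0
Minimum in sensor_array_2: 21.8

Overall minimum: min(19.0, 21.8) = 19.0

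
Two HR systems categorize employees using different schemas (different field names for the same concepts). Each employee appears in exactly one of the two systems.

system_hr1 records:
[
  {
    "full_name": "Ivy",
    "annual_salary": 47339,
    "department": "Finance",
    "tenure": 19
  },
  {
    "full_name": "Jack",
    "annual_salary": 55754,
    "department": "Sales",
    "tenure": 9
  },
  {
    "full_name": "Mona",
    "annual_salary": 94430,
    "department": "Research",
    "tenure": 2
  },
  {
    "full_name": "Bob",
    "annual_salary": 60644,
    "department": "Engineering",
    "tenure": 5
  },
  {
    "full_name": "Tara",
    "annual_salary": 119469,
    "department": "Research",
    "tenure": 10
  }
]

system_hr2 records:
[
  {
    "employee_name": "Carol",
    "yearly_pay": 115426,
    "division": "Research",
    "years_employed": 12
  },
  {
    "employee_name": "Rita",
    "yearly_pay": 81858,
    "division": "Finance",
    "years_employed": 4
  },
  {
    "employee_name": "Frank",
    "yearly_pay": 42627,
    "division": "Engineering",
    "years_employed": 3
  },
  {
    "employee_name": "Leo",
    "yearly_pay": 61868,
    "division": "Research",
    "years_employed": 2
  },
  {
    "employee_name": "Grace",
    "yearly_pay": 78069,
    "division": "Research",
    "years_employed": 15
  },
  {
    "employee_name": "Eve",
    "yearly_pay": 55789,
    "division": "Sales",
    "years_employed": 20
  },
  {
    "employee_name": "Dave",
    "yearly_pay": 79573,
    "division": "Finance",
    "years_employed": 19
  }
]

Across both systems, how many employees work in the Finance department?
3

Schema mapping: "department" (system_hr1) = "division" (system_hr2) = department

Finance employees in system_hr1: 1
Finance employees in system_hr2: 2

Total in Finance: 1 + 2 = 3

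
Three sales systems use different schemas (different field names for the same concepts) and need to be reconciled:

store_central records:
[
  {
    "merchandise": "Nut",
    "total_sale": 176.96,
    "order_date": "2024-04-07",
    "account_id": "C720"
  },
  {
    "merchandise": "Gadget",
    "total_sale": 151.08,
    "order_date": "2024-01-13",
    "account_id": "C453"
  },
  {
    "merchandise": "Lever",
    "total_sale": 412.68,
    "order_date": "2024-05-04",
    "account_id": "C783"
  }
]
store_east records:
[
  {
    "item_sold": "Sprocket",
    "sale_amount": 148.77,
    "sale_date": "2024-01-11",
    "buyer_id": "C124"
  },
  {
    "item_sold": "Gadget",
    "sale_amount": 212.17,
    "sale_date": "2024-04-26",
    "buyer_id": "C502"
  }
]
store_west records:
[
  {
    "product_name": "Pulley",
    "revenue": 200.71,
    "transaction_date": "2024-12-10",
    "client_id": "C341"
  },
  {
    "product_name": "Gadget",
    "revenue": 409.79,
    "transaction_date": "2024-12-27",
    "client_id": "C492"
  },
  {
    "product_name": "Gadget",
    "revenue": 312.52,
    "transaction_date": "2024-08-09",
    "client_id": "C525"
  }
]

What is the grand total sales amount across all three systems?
2024.68

Schema reconciliation - all amount fields map to sale amount:

store_central (total_sale): 740.72
store_east (sale_amount): 360.94
store_west (revenue): 923.02

Grand total: 2024.68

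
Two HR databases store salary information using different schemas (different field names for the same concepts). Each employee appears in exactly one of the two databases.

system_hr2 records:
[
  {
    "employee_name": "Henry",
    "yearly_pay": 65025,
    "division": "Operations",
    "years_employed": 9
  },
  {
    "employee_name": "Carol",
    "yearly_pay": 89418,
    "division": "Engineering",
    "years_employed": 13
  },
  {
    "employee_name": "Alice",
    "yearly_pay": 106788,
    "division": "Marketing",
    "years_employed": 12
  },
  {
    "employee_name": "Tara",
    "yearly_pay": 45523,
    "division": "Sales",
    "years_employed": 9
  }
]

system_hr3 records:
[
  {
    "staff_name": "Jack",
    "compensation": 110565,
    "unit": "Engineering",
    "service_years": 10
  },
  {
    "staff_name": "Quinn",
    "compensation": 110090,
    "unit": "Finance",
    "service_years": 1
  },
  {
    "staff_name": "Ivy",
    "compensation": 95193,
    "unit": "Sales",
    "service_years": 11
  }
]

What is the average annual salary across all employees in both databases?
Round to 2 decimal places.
88943.14

Schema mapping: "yearly_pay" (system_hr2) = "compensation" (system_hr3) = annual salary

All salaries: [65025, 89418, 106788, 45523, 110565, 110090, 95193]
Sum: 622602
Count: 7
Average: 622602 / 7 = 88943.14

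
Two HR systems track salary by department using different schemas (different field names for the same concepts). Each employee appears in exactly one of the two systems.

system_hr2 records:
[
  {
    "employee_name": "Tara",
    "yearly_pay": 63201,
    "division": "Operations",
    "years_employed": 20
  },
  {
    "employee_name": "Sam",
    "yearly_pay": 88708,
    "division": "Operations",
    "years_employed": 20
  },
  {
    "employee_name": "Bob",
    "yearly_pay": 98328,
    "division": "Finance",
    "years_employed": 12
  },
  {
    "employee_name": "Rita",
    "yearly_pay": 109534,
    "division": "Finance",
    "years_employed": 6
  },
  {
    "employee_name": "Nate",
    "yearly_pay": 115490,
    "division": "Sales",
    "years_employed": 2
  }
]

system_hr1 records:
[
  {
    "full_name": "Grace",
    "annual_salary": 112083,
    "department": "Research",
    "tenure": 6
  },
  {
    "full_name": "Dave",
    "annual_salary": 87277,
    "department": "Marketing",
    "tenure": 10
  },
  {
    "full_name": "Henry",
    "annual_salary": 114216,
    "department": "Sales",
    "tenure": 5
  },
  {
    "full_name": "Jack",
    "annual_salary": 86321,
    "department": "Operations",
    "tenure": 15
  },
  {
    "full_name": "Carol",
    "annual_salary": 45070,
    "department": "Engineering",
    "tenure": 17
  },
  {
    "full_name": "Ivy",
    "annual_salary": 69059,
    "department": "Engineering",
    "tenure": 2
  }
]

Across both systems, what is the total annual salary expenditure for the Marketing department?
87277

Schema mappings:
- "division" (system_hr2) = "department" (system_hr1) = department
- "yearly_pay" (system_hr2) = "annual_salary" (system_hr1) = salary

Marketing salaries from system_hr2: 0
Marketing salaries from system_hr1: 87277

Total: 0 + 87277 = 87277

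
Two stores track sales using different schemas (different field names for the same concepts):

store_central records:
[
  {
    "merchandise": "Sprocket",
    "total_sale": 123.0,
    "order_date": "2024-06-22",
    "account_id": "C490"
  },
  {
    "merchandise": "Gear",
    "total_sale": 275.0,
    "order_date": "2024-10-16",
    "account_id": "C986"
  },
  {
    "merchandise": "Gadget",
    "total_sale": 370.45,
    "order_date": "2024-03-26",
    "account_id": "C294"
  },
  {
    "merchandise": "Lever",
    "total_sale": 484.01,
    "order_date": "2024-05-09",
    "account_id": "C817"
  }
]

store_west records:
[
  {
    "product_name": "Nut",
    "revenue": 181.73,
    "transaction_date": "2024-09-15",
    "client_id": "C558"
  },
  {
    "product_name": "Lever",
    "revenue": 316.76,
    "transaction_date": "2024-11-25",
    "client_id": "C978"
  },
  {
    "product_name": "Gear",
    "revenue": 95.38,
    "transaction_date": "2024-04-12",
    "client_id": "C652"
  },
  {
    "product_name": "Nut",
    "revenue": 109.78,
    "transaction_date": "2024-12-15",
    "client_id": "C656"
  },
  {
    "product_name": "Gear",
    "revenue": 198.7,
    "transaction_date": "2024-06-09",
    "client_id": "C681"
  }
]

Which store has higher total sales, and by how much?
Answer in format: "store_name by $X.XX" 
store_central by $350.11

Schema mapping: "total_sale" (store_central) = "revenue" (store_west) = sale amount

Total for store_central: 1252.46
Total for store_west: 902.35

Difference: |1252.46 - 902.35| = 350.11
store_central has higher sales by $350.11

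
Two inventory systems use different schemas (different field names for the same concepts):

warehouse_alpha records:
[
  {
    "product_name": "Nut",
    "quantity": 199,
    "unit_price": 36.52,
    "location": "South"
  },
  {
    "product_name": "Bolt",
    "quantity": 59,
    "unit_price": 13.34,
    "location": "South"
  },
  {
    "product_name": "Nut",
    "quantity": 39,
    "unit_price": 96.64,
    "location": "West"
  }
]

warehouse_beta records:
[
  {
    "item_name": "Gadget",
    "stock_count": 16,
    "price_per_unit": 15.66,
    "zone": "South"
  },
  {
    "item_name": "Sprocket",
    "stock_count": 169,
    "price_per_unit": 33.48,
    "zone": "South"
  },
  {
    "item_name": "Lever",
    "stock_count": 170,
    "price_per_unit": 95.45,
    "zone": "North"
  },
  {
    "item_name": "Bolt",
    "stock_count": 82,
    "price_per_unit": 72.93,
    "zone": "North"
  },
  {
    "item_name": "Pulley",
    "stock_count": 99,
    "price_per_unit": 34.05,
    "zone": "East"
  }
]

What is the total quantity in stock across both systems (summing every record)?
833

To reconcile these schemas, identify the field holding the quantity in stock in each system:
1. In warehouse_alpha it is "quantity"
2. In warehouse_beta it is "stock_count"

From warehouse_alpha: 199 + 59 + 39 = 297
From warehouse_beta: 16 + 169 + 170 + 82 + 99 = 536

Total: 297 + 536 = 833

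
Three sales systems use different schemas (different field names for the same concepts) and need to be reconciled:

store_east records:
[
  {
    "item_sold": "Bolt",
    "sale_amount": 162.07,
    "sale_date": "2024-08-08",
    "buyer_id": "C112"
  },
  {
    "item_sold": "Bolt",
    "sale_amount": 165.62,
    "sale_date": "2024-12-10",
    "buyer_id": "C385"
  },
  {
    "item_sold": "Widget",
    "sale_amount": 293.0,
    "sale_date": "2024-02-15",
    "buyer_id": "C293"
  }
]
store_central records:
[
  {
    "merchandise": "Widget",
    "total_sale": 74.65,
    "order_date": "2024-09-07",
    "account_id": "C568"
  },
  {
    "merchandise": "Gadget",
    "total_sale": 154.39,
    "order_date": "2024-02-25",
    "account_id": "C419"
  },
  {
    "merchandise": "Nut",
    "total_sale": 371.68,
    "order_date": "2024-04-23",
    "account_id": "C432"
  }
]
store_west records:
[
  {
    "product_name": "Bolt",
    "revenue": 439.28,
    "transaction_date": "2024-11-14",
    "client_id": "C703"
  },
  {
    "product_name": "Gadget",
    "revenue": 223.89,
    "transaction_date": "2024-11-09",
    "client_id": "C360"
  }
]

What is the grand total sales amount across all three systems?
1884.58

Schema reconciliation - all amount fields map to sale amount:

store_east (sale_amount): 620.69
store_central (total_sale): 600.72
store_west (revenue): 663.17

Grand total: 1884.58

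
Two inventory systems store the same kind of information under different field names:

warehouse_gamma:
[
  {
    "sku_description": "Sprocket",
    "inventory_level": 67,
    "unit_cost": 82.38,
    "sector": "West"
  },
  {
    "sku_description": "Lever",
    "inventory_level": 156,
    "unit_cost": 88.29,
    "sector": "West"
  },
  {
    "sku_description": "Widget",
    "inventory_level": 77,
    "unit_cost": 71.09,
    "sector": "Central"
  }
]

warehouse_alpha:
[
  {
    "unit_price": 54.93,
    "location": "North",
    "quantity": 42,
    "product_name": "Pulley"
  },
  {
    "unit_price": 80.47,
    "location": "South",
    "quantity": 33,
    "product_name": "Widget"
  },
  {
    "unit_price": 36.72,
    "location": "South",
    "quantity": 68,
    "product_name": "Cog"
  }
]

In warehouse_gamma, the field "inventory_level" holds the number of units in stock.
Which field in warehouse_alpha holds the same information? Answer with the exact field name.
quantity

In warehouse_gamma, "inventory_level" holds the number of units in stock.
The fields in warehouse_alpha are: "unit_price", "location", "quantity", "product_name".
"quantity" is the match: the name refers to the same concept and its values are whole-number counts (e.g. 42, 33).
The other fields ("unit_price", "location", "product_name") hold different kinds of data.

So "inventory_level" in warehouse_gamma corresponds to "quantity" in warehouse_alpha.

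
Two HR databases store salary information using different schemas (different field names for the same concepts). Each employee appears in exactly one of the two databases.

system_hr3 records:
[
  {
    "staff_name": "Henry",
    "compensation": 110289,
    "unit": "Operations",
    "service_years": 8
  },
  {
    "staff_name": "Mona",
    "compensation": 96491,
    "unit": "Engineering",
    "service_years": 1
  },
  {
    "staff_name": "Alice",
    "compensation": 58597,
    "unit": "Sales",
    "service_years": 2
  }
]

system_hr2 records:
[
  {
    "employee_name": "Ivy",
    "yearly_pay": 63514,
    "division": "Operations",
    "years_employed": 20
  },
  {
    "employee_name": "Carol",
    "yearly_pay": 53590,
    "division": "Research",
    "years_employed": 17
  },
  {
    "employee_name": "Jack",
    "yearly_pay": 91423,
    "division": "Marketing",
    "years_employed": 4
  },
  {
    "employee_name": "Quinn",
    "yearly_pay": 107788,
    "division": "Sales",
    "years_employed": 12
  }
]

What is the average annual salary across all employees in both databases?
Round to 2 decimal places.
83098.86

Schema mapping: "compensation" (system_hr3) = "yearly_pay" (system_hr2) = annual salary

All salaries: [110289, 96491, 58597, 63514, 53590, 91423, 107788]
Sum: 581692
Count: 7
Average: 581692 / 7 = 83098.86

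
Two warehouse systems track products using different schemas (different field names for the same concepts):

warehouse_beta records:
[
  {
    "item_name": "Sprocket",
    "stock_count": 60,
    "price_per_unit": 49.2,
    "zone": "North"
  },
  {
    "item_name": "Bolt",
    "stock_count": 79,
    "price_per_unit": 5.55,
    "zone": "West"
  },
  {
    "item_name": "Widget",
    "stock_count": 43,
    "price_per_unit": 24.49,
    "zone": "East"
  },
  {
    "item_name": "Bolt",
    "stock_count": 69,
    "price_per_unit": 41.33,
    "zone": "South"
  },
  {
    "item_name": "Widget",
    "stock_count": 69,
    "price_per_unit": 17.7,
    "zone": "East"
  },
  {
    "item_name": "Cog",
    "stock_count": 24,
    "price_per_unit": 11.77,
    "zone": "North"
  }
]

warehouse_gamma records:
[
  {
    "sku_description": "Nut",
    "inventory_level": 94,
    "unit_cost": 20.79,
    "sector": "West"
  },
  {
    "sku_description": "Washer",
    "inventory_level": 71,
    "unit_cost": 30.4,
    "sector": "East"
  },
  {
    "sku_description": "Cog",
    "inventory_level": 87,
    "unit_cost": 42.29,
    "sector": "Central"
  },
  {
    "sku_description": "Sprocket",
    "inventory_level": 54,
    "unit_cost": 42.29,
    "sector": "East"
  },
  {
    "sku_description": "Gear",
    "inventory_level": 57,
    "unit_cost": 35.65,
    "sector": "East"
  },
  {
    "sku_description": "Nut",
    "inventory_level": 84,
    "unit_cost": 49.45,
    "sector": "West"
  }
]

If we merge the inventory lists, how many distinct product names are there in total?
7

Schema mapping: "item_name" (warehouse_beta) = "sku_description" (warehouse_gamma) = product name

Products in warehouse_beta: ['Bolt', 'Cog', 'Sprocket', 'Widget']
Products in warehouse_gamma: ['Cog', 'Gear', 'Nut', 'Sprocket', 'Washer']

Union (unique products): ['Bolt', 'Cog', 'Gear', 'Nut', 'Sprocket', 'Washer', 'Widget']
Count: 7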